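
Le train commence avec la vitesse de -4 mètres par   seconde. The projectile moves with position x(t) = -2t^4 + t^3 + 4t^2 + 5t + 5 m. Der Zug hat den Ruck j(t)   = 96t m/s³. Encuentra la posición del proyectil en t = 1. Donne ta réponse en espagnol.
De la ecuación de la posición x(t) = -2·t^4 + t^3 + 4·t^2 + 5·t + 5, sustituimos t = 1 para obtener x = 13.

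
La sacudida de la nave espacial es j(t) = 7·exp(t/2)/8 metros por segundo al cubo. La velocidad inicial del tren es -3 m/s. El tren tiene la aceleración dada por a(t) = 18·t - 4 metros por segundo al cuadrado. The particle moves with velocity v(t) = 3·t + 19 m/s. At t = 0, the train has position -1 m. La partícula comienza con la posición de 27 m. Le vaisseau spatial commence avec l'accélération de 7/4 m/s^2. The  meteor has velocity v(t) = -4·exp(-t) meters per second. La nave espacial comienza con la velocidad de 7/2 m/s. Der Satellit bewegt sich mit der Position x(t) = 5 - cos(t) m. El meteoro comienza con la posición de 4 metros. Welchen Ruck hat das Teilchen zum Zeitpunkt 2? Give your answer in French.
En partant de la vitesse v(t) = 3·t + 19, nous prenons 2 dérivées. En prenant d/dt de v(t), nous trouvons a(t) = 3. La dérivée de l'accélération donne le jerk: j(t) = 0. Nous avons le jerk j(t) = 0. En substituant t = 2: j(2) = 0.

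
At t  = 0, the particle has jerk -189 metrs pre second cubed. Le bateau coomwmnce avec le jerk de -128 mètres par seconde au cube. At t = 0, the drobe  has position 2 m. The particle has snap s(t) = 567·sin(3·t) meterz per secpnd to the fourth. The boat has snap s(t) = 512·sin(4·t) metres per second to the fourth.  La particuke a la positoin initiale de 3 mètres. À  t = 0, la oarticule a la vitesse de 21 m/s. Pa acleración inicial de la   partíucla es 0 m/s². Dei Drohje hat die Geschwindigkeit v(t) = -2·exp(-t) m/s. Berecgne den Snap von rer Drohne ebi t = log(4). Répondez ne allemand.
Um dies zu lösen, müssen wir 3 Ableitungen unserer Gleichung für die Geschwindigkeit v(t) = -2·exp(-t) nehmen. Durch Ableiten von der Geschwindigkeit erhalten wir die Beschleunigung: a(t) = 2·exp(-t). Durch Ableiten von der Beschleunigung erhalten wir den Ruck: j(t) = -2·exp(-t). Die Ableitung von dem Ruck ergibt den Snap: s(t) = 2·exp(-t). Wir haben den Snap s(t) = 2·exp(-t). Durch Einsetzen von t = log(4): s(log(4)) = 1/2.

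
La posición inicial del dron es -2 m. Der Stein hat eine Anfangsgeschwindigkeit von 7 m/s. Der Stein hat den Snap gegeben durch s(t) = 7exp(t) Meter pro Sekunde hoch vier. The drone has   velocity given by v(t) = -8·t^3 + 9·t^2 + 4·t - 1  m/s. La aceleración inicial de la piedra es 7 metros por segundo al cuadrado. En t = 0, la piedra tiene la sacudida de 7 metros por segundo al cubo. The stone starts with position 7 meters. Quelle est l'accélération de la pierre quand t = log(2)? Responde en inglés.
We need to integrate our snap equation s(t) = 7·exp(t) 2 times. The antiderivative of snap, with j(0) = 7, gives jerk: j(t) = 7·exp(t). Finding the antiderivative of j(t) and using a(0) = 7: a(t) = 7·exp(t). We have acceleration a(t) = 7·exp(t). Substituting t = log(2): a(log(2)) = 14.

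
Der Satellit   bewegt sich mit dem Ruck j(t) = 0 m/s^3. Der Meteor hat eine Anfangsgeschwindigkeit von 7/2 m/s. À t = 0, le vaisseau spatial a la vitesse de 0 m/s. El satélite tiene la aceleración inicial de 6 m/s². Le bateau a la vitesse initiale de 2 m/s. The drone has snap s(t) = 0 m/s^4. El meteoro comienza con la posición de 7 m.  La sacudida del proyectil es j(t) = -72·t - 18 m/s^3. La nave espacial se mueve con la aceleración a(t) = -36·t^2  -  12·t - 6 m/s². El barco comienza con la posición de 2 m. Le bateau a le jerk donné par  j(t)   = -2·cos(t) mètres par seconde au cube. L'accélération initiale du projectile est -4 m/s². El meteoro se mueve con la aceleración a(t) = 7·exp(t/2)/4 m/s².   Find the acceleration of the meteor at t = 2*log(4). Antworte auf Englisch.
From the given acceleration equation a(t) = 7·exp(t/2)/4, we substitute t = 2*log(4) to get a = 7.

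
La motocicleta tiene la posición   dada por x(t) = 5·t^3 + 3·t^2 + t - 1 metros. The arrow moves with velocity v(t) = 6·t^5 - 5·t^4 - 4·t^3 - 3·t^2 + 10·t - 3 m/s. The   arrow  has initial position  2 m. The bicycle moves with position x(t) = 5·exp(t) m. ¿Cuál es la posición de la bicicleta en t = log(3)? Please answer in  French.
Nous avons la position x(t) = 5·exp(t). En substituant t = log(3): x(log(3)) = 15.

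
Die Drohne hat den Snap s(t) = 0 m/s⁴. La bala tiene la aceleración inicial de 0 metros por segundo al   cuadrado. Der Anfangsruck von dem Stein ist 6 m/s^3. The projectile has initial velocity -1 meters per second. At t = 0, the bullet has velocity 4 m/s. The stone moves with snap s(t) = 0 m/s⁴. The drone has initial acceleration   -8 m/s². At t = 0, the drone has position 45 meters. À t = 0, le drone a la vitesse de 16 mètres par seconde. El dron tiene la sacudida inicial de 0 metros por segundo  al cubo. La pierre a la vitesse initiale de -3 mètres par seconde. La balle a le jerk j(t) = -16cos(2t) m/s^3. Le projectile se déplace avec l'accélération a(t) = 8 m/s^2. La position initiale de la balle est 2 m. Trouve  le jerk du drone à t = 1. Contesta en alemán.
Wir müssen unsere Gleichung für den Snap s(t) = 0 1-mal integrieren. Das Integral von dem Snap ist der Ruck. Mit j(0) = 0 erhalten wir j(t) = 0. Mit j(t) = 0 und Einsetzen von t = 1, finden wir j = 0.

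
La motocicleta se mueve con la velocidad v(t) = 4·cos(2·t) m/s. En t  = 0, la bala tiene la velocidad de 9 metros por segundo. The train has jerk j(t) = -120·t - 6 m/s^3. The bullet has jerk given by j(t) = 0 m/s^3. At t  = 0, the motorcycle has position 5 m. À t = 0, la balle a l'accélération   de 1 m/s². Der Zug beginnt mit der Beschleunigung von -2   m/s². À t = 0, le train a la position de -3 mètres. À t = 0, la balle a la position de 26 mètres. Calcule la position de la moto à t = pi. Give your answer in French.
Nous devons trouver l'intégrale de notre équation de la vitesse v(t) = 4·cos(2·t) 1 fois. En intégrant la vitesse et en utilisant la condition initiale x(0) = 5, nous obtenons x(t) = 2·sin(2·t) + 5. Nous avons la position x(t) = 2·sin(2·t) + 5. En substituant t = pi: x(pi) = 5.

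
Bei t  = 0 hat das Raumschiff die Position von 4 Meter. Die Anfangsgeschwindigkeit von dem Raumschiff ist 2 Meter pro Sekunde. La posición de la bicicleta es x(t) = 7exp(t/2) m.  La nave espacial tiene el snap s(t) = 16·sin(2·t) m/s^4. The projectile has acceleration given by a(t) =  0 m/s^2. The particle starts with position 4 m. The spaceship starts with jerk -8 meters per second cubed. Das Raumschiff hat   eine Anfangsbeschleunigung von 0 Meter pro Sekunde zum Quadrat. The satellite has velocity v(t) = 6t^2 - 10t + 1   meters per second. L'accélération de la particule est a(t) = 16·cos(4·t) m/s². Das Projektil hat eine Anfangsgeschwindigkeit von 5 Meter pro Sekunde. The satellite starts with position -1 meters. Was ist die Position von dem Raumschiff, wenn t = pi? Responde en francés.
Nous devons intégrer notre équation du snap s(t) = 16·sin(2·t) 4 fois. L'intégrale du snap est le jerk. En utilisant j(0) = -8, nous obtenons j(t) = -8·cos(2·t). En prenant ∫j(t)dt et en appliquant a(0) = 0, nous trouvons a(t) = -4·sin(2·t). En prenant ∫a(t)dt et en appliquant v(0) = 2, nous trouvons v(t) = 2·cos(2·t). En prenant ∫v(t)dt et en appliquant x(0) = 4, nous trouvons x(t) = sin(2·t) + 4. Nous avons la position x(t) = sin(2·t) + 4. En substituant t = pi: x(pi) = 4.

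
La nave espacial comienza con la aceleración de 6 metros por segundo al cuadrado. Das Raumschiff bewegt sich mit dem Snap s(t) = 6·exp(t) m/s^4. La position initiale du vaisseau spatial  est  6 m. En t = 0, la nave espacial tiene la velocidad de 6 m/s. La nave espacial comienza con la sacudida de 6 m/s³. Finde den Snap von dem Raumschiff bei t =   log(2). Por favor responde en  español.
Tenemos el snap s(t) = 6·exp(t). Sustituyendo t = log(2): s(log(2)) = 12.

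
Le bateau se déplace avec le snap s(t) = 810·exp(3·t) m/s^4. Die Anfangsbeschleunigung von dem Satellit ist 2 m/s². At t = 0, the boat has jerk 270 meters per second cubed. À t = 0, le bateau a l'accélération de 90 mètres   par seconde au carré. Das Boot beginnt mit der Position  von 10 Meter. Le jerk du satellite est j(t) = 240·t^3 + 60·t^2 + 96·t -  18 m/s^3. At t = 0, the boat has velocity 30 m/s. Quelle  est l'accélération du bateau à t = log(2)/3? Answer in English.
We must find the integral of our snap equation s(t) = 810·exp(3·t) 2 times. Finding the integral of s(t) and using j(0) = 270: j(t) = 270·exp(3·t). The antiderivative of jerk, with a(0) = 90, gives acceleration: a(t) = 90·exp(3·t). Using a(t) = 90·exp(3·t) and substituting t = log(2)/3, we find a = 180.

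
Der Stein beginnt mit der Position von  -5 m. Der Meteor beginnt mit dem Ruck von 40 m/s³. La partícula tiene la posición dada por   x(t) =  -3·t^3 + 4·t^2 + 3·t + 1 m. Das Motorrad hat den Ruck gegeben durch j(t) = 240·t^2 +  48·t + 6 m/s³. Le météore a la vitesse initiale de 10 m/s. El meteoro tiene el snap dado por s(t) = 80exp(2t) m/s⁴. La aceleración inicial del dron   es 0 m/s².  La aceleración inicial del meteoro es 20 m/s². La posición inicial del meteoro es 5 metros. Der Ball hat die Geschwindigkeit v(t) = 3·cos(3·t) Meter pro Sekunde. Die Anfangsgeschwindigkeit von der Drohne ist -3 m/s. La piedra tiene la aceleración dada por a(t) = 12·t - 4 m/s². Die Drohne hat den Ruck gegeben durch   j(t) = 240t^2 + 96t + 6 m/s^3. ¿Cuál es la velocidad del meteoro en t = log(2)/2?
Para resolver esto, necesitamos tomar 3 antiderivadas de nuestra ecuación del snap s(t) = 80·exp(2·t). La integral del snap, con j(0) = 40, da la sacudida: j(t) = 40·exp(2·t). Tomando ∫j(t)dt y aplicando a(0) = 20, encontramos a(t) = 20·exp(2·t). La antiderivada de la aceleración, con v(0) = 10, da la velocidad: v(t) = 10·exp(2·t). Tenemos la velocidad v(t) = 10·exp(2·t). Sustituyendo t = log(2)/2: v(log(2)/2) = 20.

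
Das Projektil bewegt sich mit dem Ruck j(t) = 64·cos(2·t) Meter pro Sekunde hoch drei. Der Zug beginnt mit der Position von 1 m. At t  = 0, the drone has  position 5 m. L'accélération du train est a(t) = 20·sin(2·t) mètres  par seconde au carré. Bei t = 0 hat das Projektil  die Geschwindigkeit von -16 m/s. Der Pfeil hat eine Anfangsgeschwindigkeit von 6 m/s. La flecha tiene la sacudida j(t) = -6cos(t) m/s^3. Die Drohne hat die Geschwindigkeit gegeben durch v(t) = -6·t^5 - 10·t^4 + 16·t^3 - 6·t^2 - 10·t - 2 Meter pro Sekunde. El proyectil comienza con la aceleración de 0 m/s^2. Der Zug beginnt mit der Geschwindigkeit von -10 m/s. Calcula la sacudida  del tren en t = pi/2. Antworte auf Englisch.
We must differentiate our acceleration equation a(t) = 20·sin(2·t) 1 time. The derivative of acceleration gives jerk: j(t) = 40·cos(2·t). From the given jerk equation j(t) = 40·cos(2·t), we substitute t = pi/2 to get j = -40.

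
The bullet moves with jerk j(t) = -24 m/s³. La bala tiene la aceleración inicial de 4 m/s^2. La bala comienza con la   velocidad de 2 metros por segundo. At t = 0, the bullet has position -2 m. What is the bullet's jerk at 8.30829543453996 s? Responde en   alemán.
Wir haben den Ruck j(t) = -24. Durch Einsetzen von t = 8.30829543453996: j(8.30829543453996) = -24.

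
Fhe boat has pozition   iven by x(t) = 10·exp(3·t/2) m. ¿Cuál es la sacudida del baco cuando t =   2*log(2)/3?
Debemos derivar nuestra ecuación de la posición x(t) = 10·exp(3·t/2) 3 veces. La derivada de la posición da la velocidad: v(t) = 15·exp(3·t/2). Tomando d/dt de v(t), encontramos a(t) = 45·exp(3·t/2)/2. Tomando d/dt de a(t), encontramos j(t) = 135·exp(3·t/2)/4. Tenemos la sacudida j(t) = 135·exp(3·t/2)/4. Sustituyendo t = 2*log(2)/3: j(2*log(2)/3) = 135/2.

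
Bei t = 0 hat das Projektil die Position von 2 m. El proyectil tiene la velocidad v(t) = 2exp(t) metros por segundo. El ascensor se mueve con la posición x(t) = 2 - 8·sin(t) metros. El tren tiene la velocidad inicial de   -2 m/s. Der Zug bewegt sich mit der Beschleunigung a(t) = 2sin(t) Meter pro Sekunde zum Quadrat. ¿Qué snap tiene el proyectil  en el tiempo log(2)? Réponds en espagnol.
Para resolver esto, necesitamos tomar 3 derivadas de nuestra ecuación de la velocidad v(t) = 2·exp(t). La derivada de la velocidad da la aceleración: a(t) = 2·exp(t). La derivada de la aceleración da la sacudida: j(t) = 2·exp(t). Tomando d/dt de j(t), encontramos s(t) = 2·exp(t). Tenemos el snap s(t) = 2·exp(t). Sustituyendo t = log(2): s(log(2)) = 4.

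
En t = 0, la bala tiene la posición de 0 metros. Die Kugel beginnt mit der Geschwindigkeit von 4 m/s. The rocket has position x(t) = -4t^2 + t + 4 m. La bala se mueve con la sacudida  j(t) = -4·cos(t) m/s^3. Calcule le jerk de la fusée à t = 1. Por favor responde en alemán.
Um dies zu lösen, müssen wir 3 Ableitungen unserer Gleichung für die Position x(t) = -4·t^2 + t + 4 nehmen. Mit d/dt von x(t) finden wir v(t) = 1 - 8·t. Die Ableitung von der Geschwindigkeit ergibt die Beschleunigung: a(t) = -8. Die Ableitung von der Beschleunigung ergibt den Ruck: j(t) = 0. Aus der Gleichung für den Ruck j(t) = 0, setzen wir t = 1 ein und erhalten j = 0.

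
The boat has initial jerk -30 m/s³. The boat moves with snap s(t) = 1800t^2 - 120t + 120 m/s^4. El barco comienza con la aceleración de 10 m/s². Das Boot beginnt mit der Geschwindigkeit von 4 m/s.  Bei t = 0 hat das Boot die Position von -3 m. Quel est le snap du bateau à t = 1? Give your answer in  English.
Using s(t) = 1800·t^2 - 120·t + 120 and substituting t = 1, we find s = 1800.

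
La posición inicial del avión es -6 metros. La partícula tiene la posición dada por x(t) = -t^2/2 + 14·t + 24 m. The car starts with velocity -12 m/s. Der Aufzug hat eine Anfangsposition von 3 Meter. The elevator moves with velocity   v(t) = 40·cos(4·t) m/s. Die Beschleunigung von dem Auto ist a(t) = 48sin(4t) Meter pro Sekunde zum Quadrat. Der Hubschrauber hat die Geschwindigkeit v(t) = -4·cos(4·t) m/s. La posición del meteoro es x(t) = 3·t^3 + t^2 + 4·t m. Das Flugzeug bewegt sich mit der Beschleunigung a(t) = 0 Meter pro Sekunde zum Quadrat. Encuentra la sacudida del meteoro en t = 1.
Partiendo de la posición x(t) = 3·t^3 + t^2 + 4·t, tomamos 3 derivadas. La derivada de la posición da la velocidad: v(t) = 9·t^2 + 2·t + 4. Derivando la velocidad, obtenemos la aceleración: a(t) = 18·t + 2. La derivada de la aceleración da la sacudida: j(t) = 18. Usando j(t) = 18 y sustituyendo t = 1, encontramos j = 18.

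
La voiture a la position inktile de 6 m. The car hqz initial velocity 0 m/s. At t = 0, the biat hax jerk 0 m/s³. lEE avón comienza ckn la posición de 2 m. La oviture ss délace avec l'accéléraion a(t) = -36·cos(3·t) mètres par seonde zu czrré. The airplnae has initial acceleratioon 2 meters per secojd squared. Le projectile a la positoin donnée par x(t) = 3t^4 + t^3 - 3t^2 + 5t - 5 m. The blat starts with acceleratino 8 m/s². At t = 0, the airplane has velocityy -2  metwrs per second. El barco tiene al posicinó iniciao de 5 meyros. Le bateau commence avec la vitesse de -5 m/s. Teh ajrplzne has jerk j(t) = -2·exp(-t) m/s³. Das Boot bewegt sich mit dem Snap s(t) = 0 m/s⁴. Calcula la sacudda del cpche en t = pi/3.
Partiendo de la aceleración a(t) = -36·cos(3·t), tomamos 1 derivada. Tomando d/dt de a(t), encontramos j(t) = 108·sin(3·t). De la ecuación de la sacudida j(t) = 108·sin(3·t), sustituimos t = pi/3 para obtener j = 0.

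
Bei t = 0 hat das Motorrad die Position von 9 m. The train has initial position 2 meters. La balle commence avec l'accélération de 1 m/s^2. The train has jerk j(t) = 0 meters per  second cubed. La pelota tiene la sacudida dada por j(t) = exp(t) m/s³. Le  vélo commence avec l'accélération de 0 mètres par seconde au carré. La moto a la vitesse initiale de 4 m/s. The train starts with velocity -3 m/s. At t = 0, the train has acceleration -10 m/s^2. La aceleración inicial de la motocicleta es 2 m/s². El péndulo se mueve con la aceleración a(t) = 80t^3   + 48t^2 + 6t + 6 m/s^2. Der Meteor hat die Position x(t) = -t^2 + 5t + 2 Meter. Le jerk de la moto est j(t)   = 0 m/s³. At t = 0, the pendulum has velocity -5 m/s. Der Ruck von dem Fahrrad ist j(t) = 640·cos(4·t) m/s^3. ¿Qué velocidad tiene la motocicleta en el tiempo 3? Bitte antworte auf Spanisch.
Debemos encontrar la antiderivada de nuestra ecuación de la sacudida j(t) = 0 2 veces. La antiderivada de la sacudida es la aceleración. Usando a(0) = 2, obtenemos a(t) = 2. La integral de la aceleración, con v(0) = 4, da la velocidad: v(t) = 2·t + 4. Usando v(t) = 2·t + 4 y sustituyendo t = 3, encontramos v = 10.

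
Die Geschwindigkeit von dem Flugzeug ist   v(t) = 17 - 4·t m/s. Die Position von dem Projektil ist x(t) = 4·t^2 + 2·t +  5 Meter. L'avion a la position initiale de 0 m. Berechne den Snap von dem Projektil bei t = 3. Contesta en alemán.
Wir müssen unsere Gleichung für die Position x(t) = 4·t^2 + 2·t + 5 4-mal ableiten. Die Ableitung von der Position ergibt die Geschwindigkeit: v(t) = 8·t + 2. Mit d/dt von v(t) finden wir a(t) = 8. Die Ableitung von der Beschleunigung ergibt den Ruck: j(t) = 0. Die Ableitung von dem Ruck ergibt den Snap: s(t) = 0. Mit s(t) = 0 und Einsetzen von t = 3, finden wir s = 0.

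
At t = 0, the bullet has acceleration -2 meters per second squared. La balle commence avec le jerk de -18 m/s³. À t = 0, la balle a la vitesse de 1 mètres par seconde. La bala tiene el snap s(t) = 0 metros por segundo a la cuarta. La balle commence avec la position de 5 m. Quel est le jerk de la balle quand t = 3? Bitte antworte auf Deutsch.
Wir müssen unsere Gleichung für den Snap s(t) = 0 1-mal integrieren. Mit ∫s(t)dt und Anwendung von j(0) = -18, finden wir j(t) = -18. Wir haben den Ruck j(t) = -18. Durch Einsetzen von t = 3: j(3) = -18.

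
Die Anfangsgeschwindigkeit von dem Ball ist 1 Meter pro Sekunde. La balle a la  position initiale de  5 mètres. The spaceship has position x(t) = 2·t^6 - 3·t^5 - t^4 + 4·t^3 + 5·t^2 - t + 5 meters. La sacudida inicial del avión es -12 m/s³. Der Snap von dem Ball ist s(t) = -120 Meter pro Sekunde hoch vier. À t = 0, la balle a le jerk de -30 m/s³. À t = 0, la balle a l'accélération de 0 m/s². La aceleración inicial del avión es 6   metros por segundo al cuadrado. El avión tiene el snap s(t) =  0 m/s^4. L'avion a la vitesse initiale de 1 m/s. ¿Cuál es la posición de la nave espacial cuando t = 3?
Tenemos la posición x(t) = 2·t^6 - 3·t^5 - t^4 + 4·t^3 + 5·t^2 - t + 5. Sustituyendo t = 3: x(3) = 803.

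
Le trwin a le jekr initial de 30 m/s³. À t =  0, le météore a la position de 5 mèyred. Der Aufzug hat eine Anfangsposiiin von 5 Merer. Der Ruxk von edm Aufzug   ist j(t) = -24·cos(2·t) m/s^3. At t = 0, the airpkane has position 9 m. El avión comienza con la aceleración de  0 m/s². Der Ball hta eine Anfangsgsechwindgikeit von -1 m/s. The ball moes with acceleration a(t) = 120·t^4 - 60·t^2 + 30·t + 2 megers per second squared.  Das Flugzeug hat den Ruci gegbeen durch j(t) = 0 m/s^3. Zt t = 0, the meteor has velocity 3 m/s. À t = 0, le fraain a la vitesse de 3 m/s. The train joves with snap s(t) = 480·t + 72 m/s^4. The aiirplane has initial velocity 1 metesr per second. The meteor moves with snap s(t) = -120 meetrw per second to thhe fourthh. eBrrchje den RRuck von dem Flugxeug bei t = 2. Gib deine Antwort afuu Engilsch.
Using j(t) = 0 and substituting t = 2, we find j = 0.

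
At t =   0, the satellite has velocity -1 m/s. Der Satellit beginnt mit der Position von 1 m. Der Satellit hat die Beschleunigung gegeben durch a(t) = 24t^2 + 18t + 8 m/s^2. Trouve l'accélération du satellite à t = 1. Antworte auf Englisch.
We have acceleration a(t) = 24·t^2 + 18·t + 8. Substituting t = 1: a(1) = 50.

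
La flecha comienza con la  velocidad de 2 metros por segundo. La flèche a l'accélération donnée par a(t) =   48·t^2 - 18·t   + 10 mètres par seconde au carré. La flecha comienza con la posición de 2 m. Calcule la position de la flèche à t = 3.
En partant de l'accélération a(t) = 48·t^2 - 18·t + 10, nous prenons 2 primitives. La primitive de l'accélération est la vitesse. En utilisant v(0) = 2, nous obtenons v(t) = 16·t^3 - 9·t^2 + 10·t + 2. L'intégrale de la vitesse est la position. En utilisant x(0) = 2, nous obtenons x(t) = 4·t^4 - 3·t^3 + 5·t^2 + 2·t + 2. Nous avons la position x(t) = 4·t^4 - 3·t^3 + 5·t^2 + 2·t + 2. En substituant t = 3: x(3) = 296.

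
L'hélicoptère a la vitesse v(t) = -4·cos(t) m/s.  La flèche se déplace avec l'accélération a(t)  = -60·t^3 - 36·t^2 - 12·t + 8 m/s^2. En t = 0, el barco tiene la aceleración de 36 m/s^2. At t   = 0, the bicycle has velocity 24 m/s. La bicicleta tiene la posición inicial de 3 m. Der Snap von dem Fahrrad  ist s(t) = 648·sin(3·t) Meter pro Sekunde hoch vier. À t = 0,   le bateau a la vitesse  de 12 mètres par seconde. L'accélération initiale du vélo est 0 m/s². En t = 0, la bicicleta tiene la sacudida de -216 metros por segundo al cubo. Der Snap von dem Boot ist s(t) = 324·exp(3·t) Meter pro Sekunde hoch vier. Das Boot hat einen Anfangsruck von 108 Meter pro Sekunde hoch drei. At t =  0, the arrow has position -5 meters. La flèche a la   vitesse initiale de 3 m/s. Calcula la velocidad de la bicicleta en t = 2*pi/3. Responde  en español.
Necesitamos integrar nuestra ecuación del snap s(t) = 648·sin(3·t) 3 veces. Integrando el snap y usando la condición inicial j(0) = -216, obtenemos j(t) = -216·cos(3·t). La integral de la sacudida es la aceleración. Usando a(0) = 0, obtenemos a(t) = -72·sin(3·t). La integral de la aceleración, con v(0) = 24, da la velocidad: v(t) = 24·cos(3·t). Tenemos la velocidad v(t) = 24·cos(3·t). Sustituyendo t = 2*pi/3: v(2*pi/3) = 24.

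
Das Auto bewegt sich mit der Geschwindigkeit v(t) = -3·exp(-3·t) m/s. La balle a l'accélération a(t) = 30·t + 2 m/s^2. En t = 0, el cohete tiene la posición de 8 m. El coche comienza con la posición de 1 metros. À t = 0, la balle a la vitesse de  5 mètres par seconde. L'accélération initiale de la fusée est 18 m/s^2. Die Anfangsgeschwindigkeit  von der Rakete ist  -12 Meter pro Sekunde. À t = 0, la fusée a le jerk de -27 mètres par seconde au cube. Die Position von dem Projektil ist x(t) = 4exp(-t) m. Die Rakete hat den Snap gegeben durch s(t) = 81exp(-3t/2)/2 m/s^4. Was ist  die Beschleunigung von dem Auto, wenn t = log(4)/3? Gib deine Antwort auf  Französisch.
Pour résoudre ceci, nous devons prendre 1 dérivée de notre équation de la vitesse v(t) = -3·exp(-3·t). En prenant d/dt de v(t), nous trouvons a(t) = 9·exp(-3·t). En utilisant a(t) = 9·exp(-3·t) et en substituant t = log(4)/3, nous trouvons a = 9/4.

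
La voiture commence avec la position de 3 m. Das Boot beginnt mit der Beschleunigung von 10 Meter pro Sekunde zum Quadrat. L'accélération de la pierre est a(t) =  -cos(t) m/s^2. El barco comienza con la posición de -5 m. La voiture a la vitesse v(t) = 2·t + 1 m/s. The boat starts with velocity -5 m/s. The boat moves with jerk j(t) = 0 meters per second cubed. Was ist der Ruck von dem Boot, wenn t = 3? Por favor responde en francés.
De l'équation du jerk j(t) = 0, nous substituons t = 3 pour obtenir j = 0.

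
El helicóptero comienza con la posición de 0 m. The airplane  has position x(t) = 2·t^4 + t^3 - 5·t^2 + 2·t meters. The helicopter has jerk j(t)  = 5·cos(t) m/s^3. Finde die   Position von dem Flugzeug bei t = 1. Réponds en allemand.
Mit x(t) = 2·t^4 + t^3 - 5·t^2 + 2·t und Einsetzen von t = 1, finden wir x = 0.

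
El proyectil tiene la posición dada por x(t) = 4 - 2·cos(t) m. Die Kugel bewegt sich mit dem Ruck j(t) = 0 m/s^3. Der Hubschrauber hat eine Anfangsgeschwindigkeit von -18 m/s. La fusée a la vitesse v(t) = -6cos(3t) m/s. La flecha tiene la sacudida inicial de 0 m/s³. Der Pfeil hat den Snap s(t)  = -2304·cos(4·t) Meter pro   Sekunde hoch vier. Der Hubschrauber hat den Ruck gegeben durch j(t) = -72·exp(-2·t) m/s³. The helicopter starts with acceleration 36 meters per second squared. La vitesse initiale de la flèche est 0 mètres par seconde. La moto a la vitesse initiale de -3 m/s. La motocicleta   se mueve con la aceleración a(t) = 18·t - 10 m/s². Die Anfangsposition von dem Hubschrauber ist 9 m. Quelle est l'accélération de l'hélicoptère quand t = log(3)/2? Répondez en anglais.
We need to integrate our jerk equation j(t) = -72·exp(-2·t) 1 time. The integral of jerk is acceleration. Using a(0) = 36, we get a(t) = 36·exp(-2·t). We have acceleration a(t) = 36·exp(-2·t). Substituting t = log(3)/2: a(log(3)/2) = 12.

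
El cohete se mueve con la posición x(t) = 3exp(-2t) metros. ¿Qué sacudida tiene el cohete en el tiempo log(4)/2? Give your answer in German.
Um dies zu lösen, müssen wir 3 Ableitungen unserer Gleichung für die Position x(t) = 3·exp(-2·t) nehmen. Die Ableitung von der Position ergibt die Geschwindigkeit: v(t) = -6·exp(-2·t). Die Ableitung von der Geschwindigkeit ergibt die Beschleunigung: a(t) = 12·exp(-2·t). Mit d/dt von a(t) finden wir j(t) = -24·exp(-2·t). Mit j(t) = -24·exp(-2·t) und Einsetzen von t = log(4)/2, finden wir j = -6.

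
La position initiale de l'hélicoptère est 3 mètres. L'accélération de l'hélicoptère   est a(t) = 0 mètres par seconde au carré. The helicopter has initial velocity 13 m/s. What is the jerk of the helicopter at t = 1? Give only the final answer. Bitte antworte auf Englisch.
The answer is 0.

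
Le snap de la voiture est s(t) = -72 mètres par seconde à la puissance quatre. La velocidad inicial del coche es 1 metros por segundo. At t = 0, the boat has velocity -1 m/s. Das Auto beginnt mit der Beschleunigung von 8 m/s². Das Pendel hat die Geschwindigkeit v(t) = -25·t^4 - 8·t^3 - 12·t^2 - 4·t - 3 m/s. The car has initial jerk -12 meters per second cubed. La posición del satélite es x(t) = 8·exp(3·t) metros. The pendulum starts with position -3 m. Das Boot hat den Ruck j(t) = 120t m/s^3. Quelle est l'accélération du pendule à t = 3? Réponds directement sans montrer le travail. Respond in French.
À t = 3, a = -2992.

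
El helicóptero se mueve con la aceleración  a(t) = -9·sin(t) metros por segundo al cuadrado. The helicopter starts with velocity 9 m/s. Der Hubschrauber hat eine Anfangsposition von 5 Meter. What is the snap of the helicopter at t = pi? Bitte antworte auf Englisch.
We must differentiate our acceleration equation a(t) = -9·sin(t) 2 times. The derivative of acceleration gives jerk: j(t) = -9·cos(t). Differentiating jerk, we get snap: s(t) = 9·sin(t). We have snap s(t) = 9·sin(t). Substituting t = pi: s(pi) = 0.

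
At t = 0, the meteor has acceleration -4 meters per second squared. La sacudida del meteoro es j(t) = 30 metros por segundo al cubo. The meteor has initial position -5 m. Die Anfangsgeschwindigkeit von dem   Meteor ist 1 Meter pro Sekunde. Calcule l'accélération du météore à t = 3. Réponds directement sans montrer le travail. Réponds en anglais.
a(3) = 86.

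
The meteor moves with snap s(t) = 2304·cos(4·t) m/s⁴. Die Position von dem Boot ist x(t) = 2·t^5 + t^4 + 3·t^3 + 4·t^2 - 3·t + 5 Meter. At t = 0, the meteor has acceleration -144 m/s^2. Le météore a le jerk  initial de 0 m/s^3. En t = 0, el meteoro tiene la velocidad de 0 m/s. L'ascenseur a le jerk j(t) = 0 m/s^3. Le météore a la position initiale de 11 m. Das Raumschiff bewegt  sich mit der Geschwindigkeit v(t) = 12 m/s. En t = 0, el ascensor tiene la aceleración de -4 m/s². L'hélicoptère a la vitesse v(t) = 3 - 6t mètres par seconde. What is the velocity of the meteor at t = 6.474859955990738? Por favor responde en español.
Necesitamos integrar nuestra ecuación del snap s(t) = 2304·cos(4·t) 3 veces. Integrando el snap y usando la condición inicial j(0) = 0, obtenemos j(t) = 576·sin(4·t). La antiderivada de la sacudida es la aceleración. Usando a(0) = -144, obtenemos a(t) = -144·cos(4·t). La antiderivada de la aceleración, con v(0) = 0, da la velocidad: v(t) = -36·sin(4·t). Tenemos la velocidad v(t) = -36·sin(4·t). Sustituyendo t = 6.474859955990738: v(6.474859955990738) = -24.9754080799255.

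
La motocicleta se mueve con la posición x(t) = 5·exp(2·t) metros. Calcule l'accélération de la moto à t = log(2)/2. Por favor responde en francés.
En partant de la position x(t) = 5·exp(2·t), nous prenons 2 dérivées. En dérivant la position, nous obtenons la vitesse: v(t) = 10·exp(2·t). En prenant d/dt de v(t), nous trouvons a(t) = 20·exp(2·t). Nous avons l'accélération a(t) = 20·exp(2·t). En substituant t = log(2)/2: a(log(2)/2) = 40.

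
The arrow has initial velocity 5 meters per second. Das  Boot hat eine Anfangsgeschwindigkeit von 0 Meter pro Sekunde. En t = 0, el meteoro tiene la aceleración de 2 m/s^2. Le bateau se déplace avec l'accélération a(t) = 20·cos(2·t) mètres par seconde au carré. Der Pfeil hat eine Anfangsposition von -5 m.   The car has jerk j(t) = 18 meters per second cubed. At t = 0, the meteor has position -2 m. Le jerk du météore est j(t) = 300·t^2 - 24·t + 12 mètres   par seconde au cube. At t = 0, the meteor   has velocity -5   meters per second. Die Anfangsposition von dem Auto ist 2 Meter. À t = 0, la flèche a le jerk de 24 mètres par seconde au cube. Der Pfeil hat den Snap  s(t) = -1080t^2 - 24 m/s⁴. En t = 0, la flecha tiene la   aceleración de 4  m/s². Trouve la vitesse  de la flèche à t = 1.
Nous devons trouver la primitive de notre équation du snap s(t) = -1080·t^2 - 24 3 fois. La primitive du snap est le jerk. En utilisant j(0) = 24, nous obtenons j(t) = -360·t^3 - 24·t + 24. L'intégrale du jerk, avec a(0) = 4, donne l'accélération: a(t) = -90·t^4 - 12·t^2 + 24·t + 4. En intégrant l'accélération et en utilisant la condition initiale v(0) = 5, nous obtenons v(t) = -18·t^5 - 4·t^3 + 12·t^2 + 4·t + 5. En utilisant v(t) = -18·t^5 - 4·t^3 + 12·t^2 + 4·t + 5 et en substituant t = 1, nous trouvons v = -1.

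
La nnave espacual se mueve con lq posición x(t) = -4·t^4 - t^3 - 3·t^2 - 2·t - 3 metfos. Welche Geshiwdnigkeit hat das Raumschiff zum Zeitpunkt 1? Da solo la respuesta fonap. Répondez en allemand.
v(1) = -27.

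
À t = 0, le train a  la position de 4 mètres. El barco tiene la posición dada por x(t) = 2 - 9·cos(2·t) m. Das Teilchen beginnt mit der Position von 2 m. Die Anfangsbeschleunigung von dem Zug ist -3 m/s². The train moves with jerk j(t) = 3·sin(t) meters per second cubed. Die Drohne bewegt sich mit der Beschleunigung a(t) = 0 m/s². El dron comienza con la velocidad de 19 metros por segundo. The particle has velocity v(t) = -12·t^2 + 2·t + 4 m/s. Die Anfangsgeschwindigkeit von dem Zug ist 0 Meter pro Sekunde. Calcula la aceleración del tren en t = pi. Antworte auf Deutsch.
Um dies zu lösen, müssen wir 1 Integral unserer Gleichung für den Ruck j(t) = 3·sin(t) finden. Durch Integration von dem Ruck und Verwendung der Anfangsbedingung a(0) = -3, erhalten wir a(t) = -3·cos(t). Mit a(t) = -3·cos(t) und Einsetzen von t = pi, finden wir a = 3.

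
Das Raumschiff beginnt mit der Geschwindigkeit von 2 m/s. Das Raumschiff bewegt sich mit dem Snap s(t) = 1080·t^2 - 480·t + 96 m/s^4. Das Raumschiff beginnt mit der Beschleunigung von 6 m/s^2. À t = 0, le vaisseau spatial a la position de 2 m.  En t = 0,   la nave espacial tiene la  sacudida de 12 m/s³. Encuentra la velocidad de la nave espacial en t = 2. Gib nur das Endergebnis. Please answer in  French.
v(2) = 422.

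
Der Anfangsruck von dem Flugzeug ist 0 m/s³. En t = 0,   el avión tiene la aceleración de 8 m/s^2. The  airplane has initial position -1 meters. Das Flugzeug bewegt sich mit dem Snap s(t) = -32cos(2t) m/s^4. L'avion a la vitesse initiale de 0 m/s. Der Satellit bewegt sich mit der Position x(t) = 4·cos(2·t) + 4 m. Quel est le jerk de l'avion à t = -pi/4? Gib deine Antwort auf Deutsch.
Um dies zu lösen, müssen wir 1 Integral unserer Gleichung für den Snap s(t) = -32·cos(2·t) finden. Durch Integration von dem Snap und Verwendung der Anfangsbedingung j(0) = 0, erhalten wir j(t) = -16·sin(2·t). Mit j(t) = -16·sin(2·t) und Einsetzen von t = -pi/4, finden wir j = 16.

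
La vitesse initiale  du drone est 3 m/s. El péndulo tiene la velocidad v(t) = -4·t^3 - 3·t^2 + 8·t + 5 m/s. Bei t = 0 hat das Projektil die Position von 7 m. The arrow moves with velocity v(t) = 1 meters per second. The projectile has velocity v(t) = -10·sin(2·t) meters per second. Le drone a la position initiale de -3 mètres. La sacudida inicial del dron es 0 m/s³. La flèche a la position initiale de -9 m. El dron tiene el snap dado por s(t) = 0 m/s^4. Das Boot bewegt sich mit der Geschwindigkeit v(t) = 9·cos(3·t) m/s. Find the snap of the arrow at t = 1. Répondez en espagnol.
Para resolver esto, necesitamos tomar 3 derivadas de nuestra ecuación de la velocidad v(t) = 1. La derivada de la velocidad da la aceleración: a(t) = 0. Derivando la aceleración, obtenemos la sacudida: j(t) = 0. Tomando d/dt de j(t), encontramos s(t) = 0. Usando s(t) = 0 y sustituyendo t = 1, encontramos s = 0.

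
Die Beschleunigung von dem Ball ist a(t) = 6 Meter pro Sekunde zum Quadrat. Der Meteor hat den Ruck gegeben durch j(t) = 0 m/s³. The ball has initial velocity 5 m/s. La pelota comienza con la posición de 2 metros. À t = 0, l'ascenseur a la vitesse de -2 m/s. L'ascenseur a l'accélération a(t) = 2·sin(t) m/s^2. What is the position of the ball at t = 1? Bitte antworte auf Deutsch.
Wir müssen unsere Gleichung für die Beschleunigung a(t) = 6 2-mal integrieren. Mit ∫a(t)dt und Anwendung von v(0) = 5, finden wir v(t) = 6·t + 5. Durch Integration von der Geschwindigkeit und Verwendung der Anfangsbedingung x(0) = 2, erhalten wir x(t) = 3·t^2 + 5·t + 2. Mit x(t) = 3·t^2 + 5·t + 2 und Einsetzen von t = 1, finden wir x = 10.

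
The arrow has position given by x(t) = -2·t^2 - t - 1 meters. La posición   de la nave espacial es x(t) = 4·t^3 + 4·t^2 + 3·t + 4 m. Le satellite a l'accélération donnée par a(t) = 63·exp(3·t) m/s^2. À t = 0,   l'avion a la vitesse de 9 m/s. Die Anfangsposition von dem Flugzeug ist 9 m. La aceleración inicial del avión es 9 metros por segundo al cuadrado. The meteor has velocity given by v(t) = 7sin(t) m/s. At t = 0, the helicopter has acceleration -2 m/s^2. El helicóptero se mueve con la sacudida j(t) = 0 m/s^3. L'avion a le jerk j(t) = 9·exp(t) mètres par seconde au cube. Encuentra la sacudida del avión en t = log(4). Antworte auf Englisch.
We have jerk j(t) = 9·exp(t). Substituting t = log(4): j(log(4)) = 36.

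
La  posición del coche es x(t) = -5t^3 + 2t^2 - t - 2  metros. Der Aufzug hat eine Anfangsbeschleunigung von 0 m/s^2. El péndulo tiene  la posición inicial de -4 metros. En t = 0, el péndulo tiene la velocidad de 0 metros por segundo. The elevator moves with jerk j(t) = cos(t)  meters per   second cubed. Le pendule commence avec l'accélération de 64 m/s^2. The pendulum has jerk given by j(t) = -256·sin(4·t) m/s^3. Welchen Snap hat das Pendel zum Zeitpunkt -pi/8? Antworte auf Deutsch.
Ausgehend von dem Ruck j(t) = -256·sin(4·t), nehmen wir 1 Ableitung. Die Ableitung von dem Ruck ergibt den Snap: s(t) = -1024·cos(4·t). Aus der Gleichung für den Snap s(t) = -1024·cos(4·t), setzen wir t = -pi/8 ein und erhalten s = 0.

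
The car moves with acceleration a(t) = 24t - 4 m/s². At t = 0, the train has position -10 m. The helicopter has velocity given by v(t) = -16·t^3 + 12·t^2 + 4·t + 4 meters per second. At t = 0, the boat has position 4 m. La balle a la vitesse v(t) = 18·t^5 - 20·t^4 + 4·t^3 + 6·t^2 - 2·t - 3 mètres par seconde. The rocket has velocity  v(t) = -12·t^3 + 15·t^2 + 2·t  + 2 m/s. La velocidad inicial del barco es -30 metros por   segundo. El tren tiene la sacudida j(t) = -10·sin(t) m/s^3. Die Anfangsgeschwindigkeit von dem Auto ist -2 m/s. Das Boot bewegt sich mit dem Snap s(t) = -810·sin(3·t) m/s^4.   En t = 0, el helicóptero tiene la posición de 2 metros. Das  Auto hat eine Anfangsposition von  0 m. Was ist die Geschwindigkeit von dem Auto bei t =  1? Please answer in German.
Wir müssen unsere Gleichung für die Beschleunigung a(t) = 24·t - 4 1-mal integrieren. Mit ∫a(t)dt und Anwendung von v(0) = -2, finden wir v(t) = 12·t^2 - 4·t - 2. Mit v(t) = 12·t^2 - 4·t - 2 und Einsetzen von t = 1, finden wir v = 6.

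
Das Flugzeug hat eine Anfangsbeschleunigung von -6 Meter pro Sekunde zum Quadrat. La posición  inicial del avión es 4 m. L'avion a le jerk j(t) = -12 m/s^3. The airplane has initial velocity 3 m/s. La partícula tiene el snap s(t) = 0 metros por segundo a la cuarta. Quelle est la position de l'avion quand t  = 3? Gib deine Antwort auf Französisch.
En partant du jerk j(t) = -12, nous prenons 3 primitives. En intégrant le jerk et en utilisant la condition initiale a(0) = -6, nous obtenons a(t) = -12·t - 6. En prenant ∫a(t)dt et en appliquant v(0) = 3, nous trouvons v(t) = -6·t^2 - 6·t + 3. En intégrant la vitesse et en utilisant la condition initiale x(0) = 4, nous obtenons x(t) = -2·t^3 - 3·t^2 + 3·t + 4. En utilisant x(t) = -2·t^3 - 3·t^2 + 3·t + 4 et en substituant t = 3, nous trouvons x = -68.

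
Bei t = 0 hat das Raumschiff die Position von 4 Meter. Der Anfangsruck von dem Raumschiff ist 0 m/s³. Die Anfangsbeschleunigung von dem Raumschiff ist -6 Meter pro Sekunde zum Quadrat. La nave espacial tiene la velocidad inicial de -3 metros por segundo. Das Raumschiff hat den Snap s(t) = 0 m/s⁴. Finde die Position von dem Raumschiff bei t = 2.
Wir müssen unsere Gleichung für den Snap s(t) = 0 4-mal integrieren. Die Stammfunktion von dem Snap ist der Ruck. Mit j(0) = 0 erhalten wir j(t) = 0. Die Stammfunktion von dem Ruck, mit a(0) = -6, ergibt die Beschleunigung: a(t) = -6. Mit ∫a(t)dt und Anwendung von v(0) = -3, finden wir v(t) = -6·t - 3. Das Integral von der Geschwindigkeit, mit x(0) = 4, ergibt die Position: x(t) = -3·t^2 - 3·t + 4. Wir haben die Position x(t) = -3·t^2 - 3·t + 4. Durch Einsetzen von t = 2: x(2) = -14.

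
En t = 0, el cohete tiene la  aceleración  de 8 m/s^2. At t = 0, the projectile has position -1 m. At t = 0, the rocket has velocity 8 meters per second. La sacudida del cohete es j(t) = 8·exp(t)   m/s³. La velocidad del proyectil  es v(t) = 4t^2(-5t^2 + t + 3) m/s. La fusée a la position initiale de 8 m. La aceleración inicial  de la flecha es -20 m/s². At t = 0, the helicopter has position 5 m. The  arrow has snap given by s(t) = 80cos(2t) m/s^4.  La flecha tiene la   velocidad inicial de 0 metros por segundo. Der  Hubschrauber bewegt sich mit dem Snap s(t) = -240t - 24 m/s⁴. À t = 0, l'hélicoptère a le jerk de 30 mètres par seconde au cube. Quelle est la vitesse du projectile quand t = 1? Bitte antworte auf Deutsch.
Mit v(t) = 4·t^2·(-5·t^2 + t + 3) und Einsetzen von t = 1, finden wir v = -4.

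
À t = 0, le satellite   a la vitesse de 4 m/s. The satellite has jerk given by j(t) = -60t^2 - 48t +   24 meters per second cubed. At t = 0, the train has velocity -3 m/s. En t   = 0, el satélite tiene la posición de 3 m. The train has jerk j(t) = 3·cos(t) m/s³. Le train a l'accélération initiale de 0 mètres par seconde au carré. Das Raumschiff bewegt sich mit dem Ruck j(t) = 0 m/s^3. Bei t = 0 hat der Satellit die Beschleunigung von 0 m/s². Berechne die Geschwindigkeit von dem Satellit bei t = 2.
Wir müssen unsere Gleichung für den Ruck j(t) = -60·t^2 - 48·t + 24 2-mal integrieren. Das Integral von dem Ruck, mit a(0) = 0, ergibt die Beschleunigung: a(t) = 4·t·(-5·t^2 - 6·t + 6). Mit ∫a(t)dt und Anwendung von v(0) = 4, finden wir v(t) = -5·t^4 - 8·t^3 + 12·t^2 + 4. Aus der Gleichung für die Geschwindigkeit v(t) = -5·t^4 - 8·t^3 + 12·t^2 + 4, setzen wir t = 2 ein und erhalten v = -92.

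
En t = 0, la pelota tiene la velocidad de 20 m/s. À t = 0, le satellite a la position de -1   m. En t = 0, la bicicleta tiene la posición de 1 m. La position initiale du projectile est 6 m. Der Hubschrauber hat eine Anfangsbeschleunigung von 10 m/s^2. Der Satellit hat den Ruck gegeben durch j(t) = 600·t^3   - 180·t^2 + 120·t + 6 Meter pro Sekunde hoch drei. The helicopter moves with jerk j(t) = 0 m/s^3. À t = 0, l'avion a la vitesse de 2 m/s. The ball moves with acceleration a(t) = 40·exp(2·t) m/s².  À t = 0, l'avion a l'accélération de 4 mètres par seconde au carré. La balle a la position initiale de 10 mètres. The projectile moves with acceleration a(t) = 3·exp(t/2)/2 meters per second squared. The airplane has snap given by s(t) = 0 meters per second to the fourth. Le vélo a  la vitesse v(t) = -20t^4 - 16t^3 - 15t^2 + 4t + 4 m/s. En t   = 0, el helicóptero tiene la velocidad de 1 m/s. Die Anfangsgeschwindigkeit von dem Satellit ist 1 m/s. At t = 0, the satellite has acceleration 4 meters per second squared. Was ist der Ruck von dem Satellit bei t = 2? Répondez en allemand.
Wir haben den Ruck j(t) = 600·t^3 - 180·t^2 + 120·t + 6. Durch Einsetzen von t = 2: j(2) = 4326.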